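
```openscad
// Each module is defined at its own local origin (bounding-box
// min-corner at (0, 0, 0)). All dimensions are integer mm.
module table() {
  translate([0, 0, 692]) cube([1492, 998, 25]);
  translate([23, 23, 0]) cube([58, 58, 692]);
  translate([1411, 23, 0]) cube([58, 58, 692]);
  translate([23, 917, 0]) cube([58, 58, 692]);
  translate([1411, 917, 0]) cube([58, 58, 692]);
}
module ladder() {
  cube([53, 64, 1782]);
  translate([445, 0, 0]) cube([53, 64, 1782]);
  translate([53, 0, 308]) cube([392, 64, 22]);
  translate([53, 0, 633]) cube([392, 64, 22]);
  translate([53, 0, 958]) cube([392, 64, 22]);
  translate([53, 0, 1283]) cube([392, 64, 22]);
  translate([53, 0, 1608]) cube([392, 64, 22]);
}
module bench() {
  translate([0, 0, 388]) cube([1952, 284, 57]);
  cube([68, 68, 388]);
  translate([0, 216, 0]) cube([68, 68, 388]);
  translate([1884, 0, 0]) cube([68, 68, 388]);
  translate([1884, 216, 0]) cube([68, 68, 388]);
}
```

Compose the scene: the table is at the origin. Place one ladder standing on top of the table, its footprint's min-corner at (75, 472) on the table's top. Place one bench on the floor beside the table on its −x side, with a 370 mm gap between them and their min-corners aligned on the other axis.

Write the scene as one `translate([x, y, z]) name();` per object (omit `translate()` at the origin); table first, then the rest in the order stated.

table();
translate([75, 472, 717]) ladder();
translate([-2322, 0, 0]) bench();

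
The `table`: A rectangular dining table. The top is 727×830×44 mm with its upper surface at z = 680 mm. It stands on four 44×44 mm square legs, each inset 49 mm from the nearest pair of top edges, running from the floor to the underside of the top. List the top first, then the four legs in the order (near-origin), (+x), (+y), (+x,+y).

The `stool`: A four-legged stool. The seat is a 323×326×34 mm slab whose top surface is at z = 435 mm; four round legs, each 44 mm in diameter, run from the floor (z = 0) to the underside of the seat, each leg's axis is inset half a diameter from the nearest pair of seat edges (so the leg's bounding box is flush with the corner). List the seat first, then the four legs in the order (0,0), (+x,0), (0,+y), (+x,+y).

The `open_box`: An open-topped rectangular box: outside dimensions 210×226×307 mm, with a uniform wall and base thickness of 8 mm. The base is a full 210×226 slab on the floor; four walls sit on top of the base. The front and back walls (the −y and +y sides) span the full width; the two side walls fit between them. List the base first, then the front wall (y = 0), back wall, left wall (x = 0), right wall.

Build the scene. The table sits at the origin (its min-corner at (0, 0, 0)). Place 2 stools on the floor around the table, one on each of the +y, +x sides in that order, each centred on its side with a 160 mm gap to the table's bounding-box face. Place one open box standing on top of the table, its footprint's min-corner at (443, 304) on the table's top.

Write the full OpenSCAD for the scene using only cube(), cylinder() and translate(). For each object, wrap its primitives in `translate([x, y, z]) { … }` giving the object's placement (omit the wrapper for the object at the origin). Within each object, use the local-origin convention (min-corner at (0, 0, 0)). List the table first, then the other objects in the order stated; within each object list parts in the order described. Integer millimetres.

translate([0, 0, 636]) cube([727, 830, 44]);
translate([49, 49, 0]) cube([44, 44, 636]);
translate([634, 49, 0]) cube([44, 44, 636]);
translate([49, 737, 0]) cube([44, 44, 636]);
translate([634, 737, 0]) cube([44, 44, 636]);
translate([202, 990, 0]) {
  translate([0, 0, 401]) cube([323, 326, 34]);
  translate([22, 22, 0]) cylinder(h = 401, r = 22);
  translate([301, 22, 0]) cylinder(h = 401, r = 22);
  translate([22, 304, 0]) cylinder(h = 401, r = 22);
  translate([301, 304, 0]) cylinder(h = 401, r = 22);
}
translate([887, 252, 0]) {
  translate([0, 0, 401]) cube([323, 326, 34]);
  translate([22, 22, 0]) cylinder(h = 401, r = 22);
  translate([301, 22, 0]) cylinder(h = 401, r = 22);
  translate([22, 304, 0]) cylinder(h = 401, r = 22);
  translate([301, 304, 0]) cylinder(h = 401, r = 22);
}
translate([443, 304, 680]) {
  cube([210, 226, 8]);
  translate([0, 0, 8]) cube([210, 8, 299]);
  translate([0, 218, 8]) cube([210, 8, 299]);
  translate([0, 8, 8]) cube([8, 210, 299]);
  translate([202, 8, 8]) cube([8, 210, 299]);
}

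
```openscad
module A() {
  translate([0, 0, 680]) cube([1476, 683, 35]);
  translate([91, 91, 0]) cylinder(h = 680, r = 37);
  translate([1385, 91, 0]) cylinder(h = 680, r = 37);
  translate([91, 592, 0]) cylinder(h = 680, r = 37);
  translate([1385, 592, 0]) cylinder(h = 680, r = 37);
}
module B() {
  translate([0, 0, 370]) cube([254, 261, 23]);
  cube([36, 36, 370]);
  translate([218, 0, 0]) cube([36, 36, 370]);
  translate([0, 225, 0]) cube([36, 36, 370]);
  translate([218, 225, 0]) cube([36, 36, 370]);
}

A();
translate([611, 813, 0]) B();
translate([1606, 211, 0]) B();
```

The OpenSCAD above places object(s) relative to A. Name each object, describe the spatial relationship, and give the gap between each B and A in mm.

Each stool's nearest face is 130 mm from the table's bounding box.

A is a table. B is a stool. Two stools sit around the table at the +y, +x sides. The gap between each stool and the table is 130 mm.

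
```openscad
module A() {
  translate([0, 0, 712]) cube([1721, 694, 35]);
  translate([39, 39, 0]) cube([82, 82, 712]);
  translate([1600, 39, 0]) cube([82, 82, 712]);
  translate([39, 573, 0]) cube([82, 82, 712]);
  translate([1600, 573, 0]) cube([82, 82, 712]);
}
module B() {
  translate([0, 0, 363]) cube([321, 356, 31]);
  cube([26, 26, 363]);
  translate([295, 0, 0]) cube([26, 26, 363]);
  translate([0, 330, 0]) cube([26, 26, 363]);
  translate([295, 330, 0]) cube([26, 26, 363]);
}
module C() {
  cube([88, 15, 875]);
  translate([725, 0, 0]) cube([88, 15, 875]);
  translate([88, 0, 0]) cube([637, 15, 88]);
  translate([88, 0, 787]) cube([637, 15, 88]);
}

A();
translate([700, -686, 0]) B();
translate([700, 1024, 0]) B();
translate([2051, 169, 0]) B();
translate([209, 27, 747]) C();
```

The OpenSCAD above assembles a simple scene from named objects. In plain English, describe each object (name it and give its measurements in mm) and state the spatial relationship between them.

A is a rectangular dining table. The top is 1721×694×35 mm with its upper surface at z = 747 mm. It stands on four 82×82 mm square legs, each inset 39 mm from the nearest pair of top edges, running from the floor to the underside of the top.

B is a simple wooden stool: a rectangular seat 321 mm (x) by 356 mm (y), 31 mm thick, top face at z = 394 mm, on four square legs, each 26×26 mm in cross-section. The legs rest on z = 0, each flush with a corner of the seat.

C is a rectangular picture frame lying in the x–z plane (depth along y). The opening is 637 mm wide (x) by 699 mm tall (z), surrounded by a border 88 mm wide on all four sides. The frame is 15 mm deep and is made of two full-height vertical stiles with two horizontal rails fitted between them.

Three stools sit around the table at the −y, +y, +x sides. The picture frame is on top of the table.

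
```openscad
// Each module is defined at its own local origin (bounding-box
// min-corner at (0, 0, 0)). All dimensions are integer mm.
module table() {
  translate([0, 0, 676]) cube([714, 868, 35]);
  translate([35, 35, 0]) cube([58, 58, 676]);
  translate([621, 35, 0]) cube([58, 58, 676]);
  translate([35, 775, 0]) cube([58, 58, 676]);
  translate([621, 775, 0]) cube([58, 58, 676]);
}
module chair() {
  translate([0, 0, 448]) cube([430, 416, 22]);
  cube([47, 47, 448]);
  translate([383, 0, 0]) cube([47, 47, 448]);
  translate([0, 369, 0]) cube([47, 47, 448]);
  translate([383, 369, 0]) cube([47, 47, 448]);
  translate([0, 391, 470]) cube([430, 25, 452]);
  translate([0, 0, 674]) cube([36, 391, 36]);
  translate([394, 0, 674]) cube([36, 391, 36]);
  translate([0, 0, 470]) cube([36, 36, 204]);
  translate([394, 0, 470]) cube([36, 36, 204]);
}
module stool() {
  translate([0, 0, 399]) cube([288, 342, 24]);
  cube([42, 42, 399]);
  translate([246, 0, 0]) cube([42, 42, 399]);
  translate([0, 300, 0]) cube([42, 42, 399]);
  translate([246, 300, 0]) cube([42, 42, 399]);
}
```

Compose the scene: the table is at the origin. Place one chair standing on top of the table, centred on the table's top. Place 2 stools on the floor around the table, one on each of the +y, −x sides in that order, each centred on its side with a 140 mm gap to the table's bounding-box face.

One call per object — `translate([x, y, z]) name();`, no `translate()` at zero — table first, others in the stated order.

table();
translate([142, 226, 711]) chair();
translate([213, 1008, 0]) stool();
translate([-428, 263, 0]) stool();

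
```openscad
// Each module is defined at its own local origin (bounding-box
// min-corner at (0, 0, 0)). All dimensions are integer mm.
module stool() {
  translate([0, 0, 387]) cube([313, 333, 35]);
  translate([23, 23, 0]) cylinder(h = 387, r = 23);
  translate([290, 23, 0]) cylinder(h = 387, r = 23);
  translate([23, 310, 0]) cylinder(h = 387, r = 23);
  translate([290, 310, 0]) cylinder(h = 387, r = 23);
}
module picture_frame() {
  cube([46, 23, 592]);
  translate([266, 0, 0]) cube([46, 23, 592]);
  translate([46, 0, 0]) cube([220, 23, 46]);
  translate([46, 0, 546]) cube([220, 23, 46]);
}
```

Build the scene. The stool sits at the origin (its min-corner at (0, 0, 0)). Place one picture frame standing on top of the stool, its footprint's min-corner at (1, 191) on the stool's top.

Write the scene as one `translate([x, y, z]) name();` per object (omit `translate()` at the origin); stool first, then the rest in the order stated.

stool();
translate([1, 191, 422]) picture_frame();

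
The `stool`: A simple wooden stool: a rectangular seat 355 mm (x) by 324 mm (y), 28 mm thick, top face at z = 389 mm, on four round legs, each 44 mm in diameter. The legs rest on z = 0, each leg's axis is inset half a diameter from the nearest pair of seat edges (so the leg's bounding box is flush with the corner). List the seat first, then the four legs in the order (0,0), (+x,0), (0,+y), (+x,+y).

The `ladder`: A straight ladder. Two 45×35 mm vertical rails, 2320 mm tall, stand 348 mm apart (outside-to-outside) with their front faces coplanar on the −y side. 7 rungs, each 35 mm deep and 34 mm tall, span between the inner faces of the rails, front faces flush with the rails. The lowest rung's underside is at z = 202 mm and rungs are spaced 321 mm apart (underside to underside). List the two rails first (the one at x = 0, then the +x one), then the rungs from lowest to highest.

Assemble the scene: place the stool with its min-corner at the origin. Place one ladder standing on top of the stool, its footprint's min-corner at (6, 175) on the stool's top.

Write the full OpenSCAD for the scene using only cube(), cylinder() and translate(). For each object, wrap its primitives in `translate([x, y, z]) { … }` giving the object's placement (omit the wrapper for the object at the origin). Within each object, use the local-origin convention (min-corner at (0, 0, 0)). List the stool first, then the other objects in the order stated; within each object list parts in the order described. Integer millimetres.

translate([0, 0, 361]) cube([355, 324, 28]);
translate([22, 22, 0]) cylinder(h = 361, r = 22);
translate([333, 22, 0]) cylinder(h = 361, r = 22);
translate([22, 302, 0]) cylinder(h = 361, r = 22);
translate([333, 302, 0]) cylinder(h = 361, r = 22);
translate([6, 175, 389]) {
  cube([45, 35, 2320]);
  translate([303, 0, 0]) cube([45, 35, 2320]);
  translate([45, 0, 202]) cube([258, 35, 34]);
  translate([45, 0, 523]) cube([258, 35, 34]);
  translate([45, 0, 844]) cube([258, 35, 34]);
  translate([45, 0, 1165]) cube([258, 35, 34]);
  translate([45, 0, 1486]) cube([258, 35, 34]);
  translate([45, 0, 1807]) cube([258, 35, 34]);
  translate([45, 0, 2128]) cube([258, 35, 34]);
}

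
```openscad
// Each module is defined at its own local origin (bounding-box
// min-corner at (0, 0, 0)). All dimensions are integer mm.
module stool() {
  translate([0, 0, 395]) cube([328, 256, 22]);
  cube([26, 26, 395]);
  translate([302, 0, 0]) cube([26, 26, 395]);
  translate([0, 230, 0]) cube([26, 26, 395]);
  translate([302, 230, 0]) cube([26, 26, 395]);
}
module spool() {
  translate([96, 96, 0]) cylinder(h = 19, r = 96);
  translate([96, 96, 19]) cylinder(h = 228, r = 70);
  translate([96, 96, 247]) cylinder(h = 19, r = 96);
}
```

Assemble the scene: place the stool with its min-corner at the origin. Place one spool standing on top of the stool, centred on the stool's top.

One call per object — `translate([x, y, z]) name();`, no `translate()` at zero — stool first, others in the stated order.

stool();
translate([68, 32, 417]) spool();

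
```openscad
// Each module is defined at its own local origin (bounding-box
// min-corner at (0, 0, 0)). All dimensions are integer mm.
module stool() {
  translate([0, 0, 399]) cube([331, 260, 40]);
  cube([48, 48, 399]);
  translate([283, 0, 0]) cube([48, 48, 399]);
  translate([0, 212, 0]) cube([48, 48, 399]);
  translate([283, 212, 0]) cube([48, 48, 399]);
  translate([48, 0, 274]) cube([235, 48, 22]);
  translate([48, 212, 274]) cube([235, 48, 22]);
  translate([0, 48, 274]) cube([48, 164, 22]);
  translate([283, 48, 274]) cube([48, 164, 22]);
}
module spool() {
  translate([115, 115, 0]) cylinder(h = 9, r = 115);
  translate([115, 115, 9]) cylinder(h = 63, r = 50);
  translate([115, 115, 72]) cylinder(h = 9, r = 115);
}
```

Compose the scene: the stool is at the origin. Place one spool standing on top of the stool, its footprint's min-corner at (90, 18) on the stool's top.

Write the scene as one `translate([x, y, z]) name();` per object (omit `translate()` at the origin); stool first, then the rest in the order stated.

stool();
translate([90, 18, 439]) spool();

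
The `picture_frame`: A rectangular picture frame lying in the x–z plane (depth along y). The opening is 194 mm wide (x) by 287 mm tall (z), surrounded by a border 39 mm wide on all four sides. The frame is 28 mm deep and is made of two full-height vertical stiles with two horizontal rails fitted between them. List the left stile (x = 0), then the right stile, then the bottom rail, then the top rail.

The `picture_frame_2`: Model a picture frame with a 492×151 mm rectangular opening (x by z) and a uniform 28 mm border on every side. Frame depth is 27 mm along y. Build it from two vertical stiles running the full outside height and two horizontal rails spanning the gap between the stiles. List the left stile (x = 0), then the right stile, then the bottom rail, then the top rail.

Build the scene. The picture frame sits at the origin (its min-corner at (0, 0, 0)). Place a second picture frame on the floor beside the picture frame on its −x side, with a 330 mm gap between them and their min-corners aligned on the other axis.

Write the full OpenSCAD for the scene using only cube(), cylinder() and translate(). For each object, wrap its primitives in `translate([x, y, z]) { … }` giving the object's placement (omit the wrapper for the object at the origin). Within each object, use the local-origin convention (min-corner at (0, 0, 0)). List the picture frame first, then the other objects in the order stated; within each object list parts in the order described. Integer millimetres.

cube([39, 28, 365]);
translate([233, 0, 0]) cube([39, 28, 365]);
translate([39, 0, 0]) cube([194, 28, 39]);
translate([39, 0, 326]) cube([194, 28, 39]);
translate([-878, 0, 0]) {
  cube([28, 27, 207]);
  translate([520, 0, 0]) cube([28, 27, 207]);
  translate([28, 0, 0]) cube([492, 27, 28]);
  translate([28, 0, 179]) cube([492, 27, 28]);
}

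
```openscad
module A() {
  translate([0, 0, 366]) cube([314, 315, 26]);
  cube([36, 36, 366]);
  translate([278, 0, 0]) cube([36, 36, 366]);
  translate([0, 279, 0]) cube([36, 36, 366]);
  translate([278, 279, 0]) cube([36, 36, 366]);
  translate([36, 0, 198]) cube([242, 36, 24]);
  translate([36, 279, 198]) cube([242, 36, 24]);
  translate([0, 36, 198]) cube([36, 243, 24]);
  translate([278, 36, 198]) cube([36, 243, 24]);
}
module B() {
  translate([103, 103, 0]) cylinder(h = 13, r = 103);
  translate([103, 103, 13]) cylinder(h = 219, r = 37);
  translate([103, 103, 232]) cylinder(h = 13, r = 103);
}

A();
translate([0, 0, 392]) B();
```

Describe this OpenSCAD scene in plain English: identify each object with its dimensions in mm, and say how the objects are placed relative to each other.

A is a simple wooden stool: a rectangular seat 314 mm (x) by 315 mm (y), 26 mm thick, top face at z = 392 mm, on four square legs, each 36×36 mm in cross-section. The legs rest on z = 0, each flush with a corner of the seat. Four stretchers, 36 mm wide and 24 mm tall, connect adjacent legs with their undersides at z = 198 mm, each running between the inner faces of the legs it joins and aligned with the legs' outer faces on the other axis.

B is a spool: two coaxial disc flanges of radius 103 mm and thickness 13 mm, joined by a core cylinder of radius 37 mm and height 219 mm. The lower flange rests on z = 0 and the three cylinders share a vertical axis.

The spool is on top of the stool.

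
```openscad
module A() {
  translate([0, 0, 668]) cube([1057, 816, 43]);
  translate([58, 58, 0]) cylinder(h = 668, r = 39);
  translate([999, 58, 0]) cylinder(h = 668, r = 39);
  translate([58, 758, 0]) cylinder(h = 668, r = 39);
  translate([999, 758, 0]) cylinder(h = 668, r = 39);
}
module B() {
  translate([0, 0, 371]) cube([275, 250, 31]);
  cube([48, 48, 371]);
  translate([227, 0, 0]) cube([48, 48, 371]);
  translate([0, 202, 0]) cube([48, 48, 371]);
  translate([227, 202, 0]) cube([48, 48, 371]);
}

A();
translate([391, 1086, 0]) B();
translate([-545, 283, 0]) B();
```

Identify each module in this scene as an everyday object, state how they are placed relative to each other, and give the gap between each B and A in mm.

Each stool's nearest face is 270 mm from the table's bounding box.

A is a table. B is a stool. Two stools sit around the table at the +y, −x sides. The gap between each stool and the table is 270 mm.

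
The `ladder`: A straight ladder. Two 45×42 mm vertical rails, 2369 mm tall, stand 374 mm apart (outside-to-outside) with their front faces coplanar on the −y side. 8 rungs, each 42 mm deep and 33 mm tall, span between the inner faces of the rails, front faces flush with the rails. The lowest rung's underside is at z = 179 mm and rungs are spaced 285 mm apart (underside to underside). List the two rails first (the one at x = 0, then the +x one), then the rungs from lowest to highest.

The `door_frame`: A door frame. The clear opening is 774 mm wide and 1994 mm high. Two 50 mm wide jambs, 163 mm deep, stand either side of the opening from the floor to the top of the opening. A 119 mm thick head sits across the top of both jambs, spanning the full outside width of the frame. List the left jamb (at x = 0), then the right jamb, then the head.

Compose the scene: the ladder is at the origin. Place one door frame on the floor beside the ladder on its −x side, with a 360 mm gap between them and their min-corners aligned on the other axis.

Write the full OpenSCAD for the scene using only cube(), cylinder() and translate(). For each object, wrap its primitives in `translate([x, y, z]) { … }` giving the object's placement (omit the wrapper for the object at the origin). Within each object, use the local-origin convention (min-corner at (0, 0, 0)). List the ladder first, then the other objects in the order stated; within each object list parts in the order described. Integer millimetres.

cube([45, 42, 2369]);
translate([329, 0, 0]) cube([45, 42, 2369]);
translate([45, 0, 179]) cube([284, 42, 33]);
translate([45, 0, 464]) cube([284, 42, 33]);
translate([45, 0, 749]) cube([284, 42, 33]);
translate([45, 0, 1034]) cube([284, 42, 33]);
translate([45, 0, 1319]) cube([284, 42, 33]);
translate([45, 0, 1604]) cube([284, 42, 33]);
translate([45, 0, 1889]) cube([284, 42, 33]);
translate([45, 0, 2174]) cube([284, 42, 33]);
translate([-1234, 0, 0]) {
  cube([50, 163, 1994]);
  translate([824, 0, 0]) cube([50, 163, 1994]);
  translate([0, 0, 1994]) cube([874, 163, 119]);
}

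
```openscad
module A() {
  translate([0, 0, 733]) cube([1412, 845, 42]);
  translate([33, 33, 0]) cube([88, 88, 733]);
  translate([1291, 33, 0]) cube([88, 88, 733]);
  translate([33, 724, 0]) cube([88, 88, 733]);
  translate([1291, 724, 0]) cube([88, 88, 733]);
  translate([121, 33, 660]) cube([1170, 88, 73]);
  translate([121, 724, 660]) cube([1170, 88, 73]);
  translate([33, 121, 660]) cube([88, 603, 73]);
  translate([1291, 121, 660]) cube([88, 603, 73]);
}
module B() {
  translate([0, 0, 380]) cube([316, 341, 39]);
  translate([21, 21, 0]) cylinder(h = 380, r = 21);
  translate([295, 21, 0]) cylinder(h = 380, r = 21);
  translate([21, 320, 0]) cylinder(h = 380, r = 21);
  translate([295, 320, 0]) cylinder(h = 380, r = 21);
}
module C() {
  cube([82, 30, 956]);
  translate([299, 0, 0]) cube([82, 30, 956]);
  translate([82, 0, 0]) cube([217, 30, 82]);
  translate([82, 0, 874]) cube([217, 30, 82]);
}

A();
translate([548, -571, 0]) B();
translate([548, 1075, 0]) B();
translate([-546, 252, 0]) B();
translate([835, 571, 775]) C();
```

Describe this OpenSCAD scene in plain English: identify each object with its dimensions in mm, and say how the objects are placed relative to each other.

A is a table with a 1412×845 mm rectangular top, 42 mm thick, top surface at z = 775 mm, supported by four 88×88 mm square legs, each inset 33 mm from the nearest pair of top edges, running from the floor. Four apron rails, 88 mm thick and 73 mm tall, run between adjacent legs with their top edges flush with the underside of the top and their outer faces flush with the legs' outer faces.

B is a four-legged stool. The seat is 316×341 mm, 39 mm thick, top at z = 419 mm. It stands on four round legs, each 42 mm in diameter, from z = 0 to the seat underside, each leg's axis is inset half a diameter from the nearest pair of seat edges (so the leg's bounding box is flush with the corner).

C is a picture frame with a 217×792 mm rectangular opening (x by z) and a uniform 82 mm border on every side. Frame depth is 30 mm along y. It is built from two vertical stiles running the full outside height and two horizontal rails spanning the gap between the stiles.

Three stools sit around the table at the −y, +y, −x sides. The picture frame is on top of the table.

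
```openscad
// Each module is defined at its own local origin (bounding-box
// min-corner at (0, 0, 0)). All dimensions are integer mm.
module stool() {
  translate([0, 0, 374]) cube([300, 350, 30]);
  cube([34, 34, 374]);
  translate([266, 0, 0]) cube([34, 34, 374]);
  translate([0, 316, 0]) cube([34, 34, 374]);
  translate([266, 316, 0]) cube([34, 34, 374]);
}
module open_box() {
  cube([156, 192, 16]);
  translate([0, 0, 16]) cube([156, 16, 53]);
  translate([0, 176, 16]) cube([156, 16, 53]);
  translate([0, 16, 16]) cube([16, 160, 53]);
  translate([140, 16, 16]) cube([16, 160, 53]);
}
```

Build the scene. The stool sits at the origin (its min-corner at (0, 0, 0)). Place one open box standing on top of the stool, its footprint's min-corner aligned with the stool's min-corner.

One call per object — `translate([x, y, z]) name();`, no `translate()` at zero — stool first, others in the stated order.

stool();
translate([0, 0, 404]) open_box();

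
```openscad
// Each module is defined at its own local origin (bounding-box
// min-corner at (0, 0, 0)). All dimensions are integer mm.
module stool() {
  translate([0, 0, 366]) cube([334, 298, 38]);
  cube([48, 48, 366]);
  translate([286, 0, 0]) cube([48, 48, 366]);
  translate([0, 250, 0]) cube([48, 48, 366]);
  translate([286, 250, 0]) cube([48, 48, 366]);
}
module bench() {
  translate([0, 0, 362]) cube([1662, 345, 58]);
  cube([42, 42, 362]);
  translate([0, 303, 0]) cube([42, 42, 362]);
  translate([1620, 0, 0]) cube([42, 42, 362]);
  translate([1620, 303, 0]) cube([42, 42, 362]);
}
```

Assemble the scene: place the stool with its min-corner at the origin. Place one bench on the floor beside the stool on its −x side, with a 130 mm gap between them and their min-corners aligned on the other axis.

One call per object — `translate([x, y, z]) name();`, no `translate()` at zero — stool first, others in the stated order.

stool();
translate([-1792, 0, 0]) bench();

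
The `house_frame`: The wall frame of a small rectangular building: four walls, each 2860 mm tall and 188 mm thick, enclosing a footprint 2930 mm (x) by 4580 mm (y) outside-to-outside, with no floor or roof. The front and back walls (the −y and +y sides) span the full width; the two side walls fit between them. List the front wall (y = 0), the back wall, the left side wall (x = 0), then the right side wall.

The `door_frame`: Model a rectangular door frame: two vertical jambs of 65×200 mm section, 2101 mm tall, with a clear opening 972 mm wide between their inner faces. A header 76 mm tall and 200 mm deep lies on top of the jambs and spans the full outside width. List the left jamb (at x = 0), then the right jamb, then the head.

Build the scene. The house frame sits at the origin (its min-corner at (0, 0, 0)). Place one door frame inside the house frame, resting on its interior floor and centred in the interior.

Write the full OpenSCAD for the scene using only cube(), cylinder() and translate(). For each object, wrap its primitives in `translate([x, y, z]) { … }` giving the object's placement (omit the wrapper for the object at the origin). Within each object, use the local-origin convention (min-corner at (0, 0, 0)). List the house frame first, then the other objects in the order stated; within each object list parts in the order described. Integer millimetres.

cube([2930, 188, 2860]);
translate([0, 4392, 0]) cube([2930, 188, 2860]);
translate([0, 188, 0]) cube([188, 4204, 2860]);
translate([2742, 188, 0]) cube([188, 4204, 2860]);
translate([914, 2190, 0]) {
  cube([65, 200, 2101]);
  translate([1037, 0, 0]) cube([65, 200, 2101]);
  translate([0, 0, 2101]) cube([1102, 200, 76]);
}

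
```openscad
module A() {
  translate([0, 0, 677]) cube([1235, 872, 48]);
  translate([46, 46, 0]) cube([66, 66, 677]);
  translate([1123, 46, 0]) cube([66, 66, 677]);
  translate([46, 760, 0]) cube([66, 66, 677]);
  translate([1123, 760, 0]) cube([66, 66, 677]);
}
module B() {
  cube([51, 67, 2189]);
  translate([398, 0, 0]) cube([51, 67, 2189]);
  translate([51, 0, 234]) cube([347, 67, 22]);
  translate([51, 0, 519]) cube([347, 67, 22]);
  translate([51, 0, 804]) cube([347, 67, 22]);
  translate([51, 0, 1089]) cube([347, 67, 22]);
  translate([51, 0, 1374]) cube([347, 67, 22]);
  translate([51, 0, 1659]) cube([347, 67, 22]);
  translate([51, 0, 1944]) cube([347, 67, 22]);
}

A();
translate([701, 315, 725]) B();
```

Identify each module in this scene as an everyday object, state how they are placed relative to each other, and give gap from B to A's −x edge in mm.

The ladder's min-x is at 701; the table's min-x is 0; gap = 701 mm.

A is a table. B is a ladder. The ladder is on top of the table. The gap from the ladder to the table's −x edge is 701 mm.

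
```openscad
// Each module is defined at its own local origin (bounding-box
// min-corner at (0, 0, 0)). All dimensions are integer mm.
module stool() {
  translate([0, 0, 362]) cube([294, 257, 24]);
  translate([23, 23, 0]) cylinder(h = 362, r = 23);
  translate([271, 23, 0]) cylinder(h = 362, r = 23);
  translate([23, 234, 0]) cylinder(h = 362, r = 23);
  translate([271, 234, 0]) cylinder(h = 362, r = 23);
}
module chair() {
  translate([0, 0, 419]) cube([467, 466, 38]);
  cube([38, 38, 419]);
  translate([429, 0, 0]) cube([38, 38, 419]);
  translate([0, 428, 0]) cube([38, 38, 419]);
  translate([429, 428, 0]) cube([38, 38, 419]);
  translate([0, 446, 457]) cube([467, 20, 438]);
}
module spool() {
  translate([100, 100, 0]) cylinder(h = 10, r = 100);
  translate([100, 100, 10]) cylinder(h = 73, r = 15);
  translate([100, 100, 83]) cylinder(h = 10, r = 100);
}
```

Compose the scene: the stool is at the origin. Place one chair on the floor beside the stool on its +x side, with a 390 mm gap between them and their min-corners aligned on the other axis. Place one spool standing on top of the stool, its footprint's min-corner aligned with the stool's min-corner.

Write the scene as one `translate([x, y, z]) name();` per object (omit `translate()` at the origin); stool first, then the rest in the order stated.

stool();
translate([684, 0, 0]) chair();
translate([0, 0, 386]) spool();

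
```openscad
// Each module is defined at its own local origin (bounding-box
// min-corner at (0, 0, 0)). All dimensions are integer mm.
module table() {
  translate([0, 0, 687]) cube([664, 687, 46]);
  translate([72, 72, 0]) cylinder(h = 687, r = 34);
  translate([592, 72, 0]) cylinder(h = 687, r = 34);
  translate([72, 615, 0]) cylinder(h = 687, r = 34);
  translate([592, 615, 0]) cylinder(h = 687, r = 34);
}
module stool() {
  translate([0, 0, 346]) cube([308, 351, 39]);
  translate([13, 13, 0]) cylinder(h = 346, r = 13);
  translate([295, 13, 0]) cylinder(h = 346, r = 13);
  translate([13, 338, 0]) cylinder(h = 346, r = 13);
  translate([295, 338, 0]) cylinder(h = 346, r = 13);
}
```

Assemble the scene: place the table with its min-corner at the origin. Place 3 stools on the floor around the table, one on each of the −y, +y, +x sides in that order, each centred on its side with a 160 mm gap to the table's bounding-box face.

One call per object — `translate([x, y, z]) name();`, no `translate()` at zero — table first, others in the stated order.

table();
translate([178, -511, 0]) stool();
translate([178, 847, 0]) stool();
translate([824, 168, 0]) stool();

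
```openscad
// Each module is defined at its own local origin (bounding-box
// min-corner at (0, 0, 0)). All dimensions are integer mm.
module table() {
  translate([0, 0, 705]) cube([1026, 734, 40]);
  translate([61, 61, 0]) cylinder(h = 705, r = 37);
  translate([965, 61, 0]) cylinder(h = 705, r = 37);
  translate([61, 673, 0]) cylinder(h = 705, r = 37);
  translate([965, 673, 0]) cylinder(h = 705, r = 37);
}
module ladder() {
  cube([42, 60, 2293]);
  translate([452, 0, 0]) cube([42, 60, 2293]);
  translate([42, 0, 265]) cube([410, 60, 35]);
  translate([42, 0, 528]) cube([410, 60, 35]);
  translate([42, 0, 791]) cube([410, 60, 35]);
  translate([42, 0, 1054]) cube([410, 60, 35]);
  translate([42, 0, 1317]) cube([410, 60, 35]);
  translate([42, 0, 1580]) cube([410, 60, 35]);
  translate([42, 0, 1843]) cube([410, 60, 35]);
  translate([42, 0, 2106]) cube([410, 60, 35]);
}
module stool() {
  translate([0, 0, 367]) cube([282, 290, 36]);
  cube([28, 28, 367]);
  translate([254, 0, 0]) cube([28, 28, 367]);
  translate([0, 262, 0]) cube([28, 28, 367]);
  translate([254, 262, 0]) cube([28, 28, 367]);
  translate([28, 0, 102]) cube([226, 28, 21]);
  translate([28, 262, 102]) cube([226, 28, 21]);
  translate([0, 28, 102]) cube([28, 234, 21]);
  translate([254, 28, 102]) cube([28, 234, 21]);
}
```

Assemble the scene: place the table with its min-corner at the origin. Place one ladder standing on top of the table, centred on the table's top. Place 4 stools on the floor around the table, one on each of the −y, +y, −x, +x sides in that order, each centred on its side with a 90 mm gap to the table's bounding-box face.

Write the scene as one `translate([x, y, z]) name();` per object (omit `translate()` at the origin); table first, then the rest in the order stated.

table();
translate([266, 337, 745]) ladder();
translate([372, -380, 0]) stool();
translate([372, 824, 0]) stool();
translate([-372, 222, 0]) stool();
translate([1116, 222, 0]) stool();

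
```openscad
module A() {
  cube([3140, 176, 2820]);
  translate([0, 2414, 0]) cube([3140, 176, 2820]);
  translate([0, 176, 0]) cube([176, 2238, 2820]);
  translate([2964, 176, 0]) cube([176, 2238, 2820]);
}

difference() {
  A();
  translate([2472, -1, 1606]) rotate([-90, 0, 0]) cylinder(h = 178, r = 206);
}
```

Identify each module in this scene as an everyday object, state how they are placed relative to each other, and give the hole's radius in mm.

The subtracted cylinder has r = 206 mm.

A is a house frame. The house frame has a circular hole through its front wall. The hole's radius is 206 mm.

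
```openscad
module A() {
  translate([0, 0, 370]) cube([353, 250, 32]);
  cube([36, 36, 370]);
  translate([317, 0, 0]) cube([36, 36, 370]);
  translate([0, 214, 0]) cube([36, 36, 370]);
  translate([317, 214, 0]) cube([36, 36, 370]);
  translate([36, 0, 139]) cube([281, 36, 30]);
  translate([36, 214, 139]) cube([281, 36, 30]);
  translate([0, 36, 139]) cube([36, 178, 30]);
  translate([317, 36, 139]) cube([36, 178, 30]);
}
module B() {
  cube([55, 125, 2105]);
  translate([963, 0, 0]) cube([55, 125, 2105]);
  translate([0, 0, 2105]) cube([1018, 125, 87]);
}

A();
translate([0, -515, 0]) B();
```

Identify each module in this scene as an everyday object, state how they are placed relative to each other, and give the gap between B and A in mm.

The door frame's nearest face is 390 mm from the stool's −y face.

A is a stool. B is a door frame. The door frame is on the floor beside the stool on its −y side. The gap between the door frame and the stool is 390 mm.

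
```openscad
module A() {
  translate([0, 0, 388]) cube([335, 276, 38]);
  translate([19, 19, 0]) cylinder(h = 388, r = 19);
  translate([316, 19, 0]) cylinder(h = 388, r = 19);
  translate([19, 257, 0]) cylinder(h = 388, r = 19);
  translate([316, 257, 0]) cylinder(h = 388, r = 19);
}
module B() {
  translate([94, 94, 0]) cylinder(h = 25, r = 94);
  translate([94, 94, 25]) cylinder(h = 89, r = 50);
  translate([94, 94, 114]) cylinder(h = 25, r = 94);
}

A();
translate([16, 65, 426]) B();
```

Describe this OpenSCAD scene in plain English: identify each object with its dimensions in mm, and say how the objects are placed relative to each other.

A is a four-legged stool. The seat is 335×276 mm, 38 mm thick, top at z = 426 mm. It stands on four round legs, each 38 mm in diameter, from z = 0 to the seat underside, each leg's axis is inset half a diameter from the nearest pair of seat edges (so the leg's bounding box is flush with the corner).

B is a spool: two coaxial disc flanges of radius 94 mm and thickness 25 mm, joined by a core cylinder of radius 50 mm and height 89 mm. The lower flange rests on z = 0 and the three cylinders share a vertical axis.

The spool is on top of the stool.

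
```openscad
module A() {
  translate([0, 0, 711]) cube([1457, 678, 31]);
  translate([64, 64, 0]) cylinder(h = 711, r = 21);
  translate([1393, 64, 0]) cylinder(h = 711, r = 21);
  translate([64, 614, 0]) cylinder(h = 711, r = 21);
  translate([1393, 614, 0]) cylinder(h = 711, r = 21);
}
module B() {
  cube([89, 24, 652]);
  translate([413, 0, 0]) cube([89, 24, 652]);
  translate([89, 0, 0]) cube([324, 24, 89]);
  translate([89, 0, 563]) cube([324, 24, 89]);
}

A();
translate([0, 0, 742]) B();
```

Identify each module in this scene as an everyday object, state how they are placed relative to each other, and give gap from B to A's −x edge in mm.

A is a table. B is a picture frame. The picture frame is on top of the table. The gap from the picture frame to the table's −x edge is 0 mm.

The picture frame's min-x is at 0; the table's min-x is 0; gap = 0 mm.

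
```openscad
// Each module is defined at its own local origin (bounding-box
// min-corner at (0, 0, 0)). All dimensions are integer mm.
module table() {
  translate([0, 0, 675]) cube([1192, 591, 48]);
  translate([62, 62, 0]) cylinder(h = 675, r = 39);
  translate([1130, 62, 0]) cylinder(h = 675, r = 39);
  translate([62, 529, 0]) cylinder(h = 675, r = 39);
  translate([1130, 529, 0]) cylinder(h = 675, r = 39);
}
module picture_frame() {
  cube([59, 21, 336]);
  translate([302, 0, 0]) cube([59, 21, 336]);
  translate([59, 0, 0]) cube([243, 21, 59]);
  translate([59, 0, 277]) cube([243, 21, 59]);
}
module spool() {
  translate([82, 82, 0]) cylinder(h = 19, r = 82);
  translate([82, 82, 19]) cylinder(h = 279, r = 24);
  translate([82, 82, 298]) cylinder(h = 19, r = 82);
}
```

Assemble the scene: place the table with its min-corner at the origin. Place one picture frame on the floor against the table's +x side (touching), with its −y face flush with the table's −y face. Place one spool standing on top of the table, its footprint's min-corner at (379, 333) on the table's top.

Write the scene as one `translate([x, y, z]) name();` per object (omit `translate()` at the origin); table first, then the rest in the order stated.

table();
translate([1192, 0, 0]) picture_frame();
translate([379, 333, 723]) spool();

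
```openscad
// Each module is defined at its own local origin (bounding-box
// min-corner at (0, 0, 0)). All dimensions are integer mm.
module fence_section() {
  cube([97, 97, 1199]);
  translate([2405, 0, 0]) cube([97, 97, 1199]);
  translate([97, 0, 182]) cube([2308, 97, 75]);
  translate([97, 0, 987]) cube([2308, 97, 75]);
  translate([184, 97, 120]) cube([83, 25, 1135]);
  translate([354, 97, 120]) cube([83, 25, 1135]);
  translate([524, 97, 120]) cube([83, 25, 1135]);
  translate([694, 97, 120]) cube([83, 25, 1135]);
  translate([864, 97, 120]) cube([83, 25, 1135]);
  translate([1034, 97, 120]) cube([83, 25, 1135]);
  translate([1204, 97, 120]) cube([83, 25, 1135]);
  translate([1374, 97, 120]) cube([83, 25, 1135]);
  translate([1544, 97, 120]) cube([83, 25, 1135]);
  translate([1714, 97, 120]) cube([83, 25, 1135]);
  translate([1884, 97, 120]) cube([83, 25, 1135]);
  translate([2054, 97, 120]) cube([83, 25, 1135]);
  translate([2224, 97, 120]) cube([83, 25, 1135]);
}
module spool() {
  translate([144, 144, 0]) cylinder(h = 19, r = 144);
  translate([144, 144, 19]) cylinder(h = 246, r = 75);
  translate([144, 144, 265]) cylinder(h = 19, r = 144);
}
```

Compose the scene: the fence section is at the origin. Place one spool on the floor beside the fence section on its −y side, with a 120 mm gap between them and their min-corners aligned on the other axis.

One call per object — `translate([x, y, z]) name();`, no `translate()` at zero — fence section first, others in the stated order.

fence_section();
translate([0, -408, 0]) spool();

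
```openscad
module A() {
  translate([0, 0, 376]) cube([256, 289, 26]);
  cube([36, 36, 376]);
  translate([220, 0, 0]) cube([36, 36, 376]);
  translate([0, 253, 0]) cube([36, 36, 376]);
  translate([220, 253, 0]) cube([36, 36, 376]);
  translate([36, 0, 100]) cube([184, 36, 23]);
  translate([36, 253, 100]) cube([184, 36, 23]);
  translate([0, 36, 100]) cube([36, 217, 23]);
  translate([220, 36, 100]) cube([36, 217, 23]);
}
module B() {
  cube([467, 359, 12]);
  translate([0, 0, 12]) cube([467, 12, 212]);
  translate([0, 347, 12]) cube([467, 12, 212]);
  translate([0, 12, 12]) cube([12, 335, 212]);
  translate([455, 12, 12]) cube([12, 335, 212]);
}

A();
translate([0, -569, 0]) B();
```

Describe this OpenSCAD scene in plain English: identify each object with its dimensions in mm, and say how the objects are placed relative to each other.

A is a simple wooden stool: a rectangular seat 256 mm (x) by 289 mm (y), 26 mm thick, top face at z = 402 mm, on four square legs, each 36×36 mm in cross-section. The legs rest on z = 0, each flush with a corner of the seat. Four stretchers, 36 mm wide and 23 mm tall, connect adjacent legs with their undersides at z = 100 mm, each running between the inner faces of the legs it joins and aligned with the legs' outer faces on the other axis.

B is an open-topped rectangular box: outside dimensions 467×359×224 mm, with a uniform wall and base thickness of 12 mm. The base is a full 467×359 slab on the floor; four walls sit on top of the base. The front and back walls (the −y and +y sides) span the full width; the two side walls fit between them.

The open box is on the floor beside the stool on its −y side.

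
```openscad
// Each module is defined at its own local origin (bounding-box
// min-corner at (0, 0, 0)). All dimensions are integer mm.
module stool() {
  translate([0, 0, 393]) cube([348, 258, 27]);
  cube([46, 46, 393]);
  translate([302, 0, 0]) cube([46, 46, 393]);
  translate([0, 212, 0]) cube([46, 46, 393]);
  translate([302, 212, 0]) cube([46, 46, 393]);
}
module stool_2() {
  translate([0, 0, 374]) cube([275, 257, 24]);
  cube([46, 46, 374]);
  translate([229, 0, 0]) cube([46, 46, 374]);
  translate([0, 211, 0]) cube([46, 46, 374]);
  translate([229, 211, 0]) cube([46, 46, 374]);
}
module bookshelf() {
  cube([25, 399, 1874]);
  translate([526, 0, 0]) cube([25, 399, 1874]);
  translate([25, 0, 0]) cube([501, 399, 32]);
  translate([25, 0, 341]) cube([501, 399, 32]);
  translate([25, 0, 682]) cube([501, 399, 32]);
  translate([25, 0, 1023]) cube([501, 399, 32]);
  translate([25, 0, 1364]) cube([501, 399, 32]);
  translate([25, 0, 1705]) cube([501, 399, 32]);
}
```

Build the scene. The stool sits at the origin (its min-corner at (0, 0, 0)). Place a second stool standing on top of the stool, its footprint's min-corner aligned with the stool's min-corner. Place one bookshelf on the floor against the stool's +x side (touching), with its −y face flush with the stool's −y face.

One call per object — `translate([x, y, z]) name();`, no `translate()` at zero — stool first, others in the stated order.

stool();
translate([0, 0, 420]) stool_2();
translate([348, 0, 0]) bookshelf();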